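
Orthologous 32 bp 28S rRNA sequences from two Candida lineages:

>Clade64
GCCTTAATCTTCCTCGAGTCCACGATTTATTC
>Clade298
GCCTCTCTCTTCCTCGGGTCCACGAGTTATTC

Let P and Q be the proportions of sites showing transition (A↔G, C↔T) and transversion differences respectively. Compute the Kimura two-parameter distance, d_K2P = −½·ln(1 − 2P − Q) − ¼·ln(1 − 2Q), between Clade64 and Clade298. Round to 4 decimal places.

The sequences differ at positions 5 (T/C, transition), 6 (A/T, transversion), 7 (A/C, transversion), 17 (A/G, transition), 26 (T/G, transversion).
Of the 5 differences, 2 transitions and 3 transversions over 32 sites: P = 2/32 = 0.062500, Q = 3/32 = 0.093750.
d = −0.5·ln(0.781250) − 0.25·ln(0.812500) = −0.5·(-0.246860) − 0.25·(-0.207639) = 0.1753.

0.1753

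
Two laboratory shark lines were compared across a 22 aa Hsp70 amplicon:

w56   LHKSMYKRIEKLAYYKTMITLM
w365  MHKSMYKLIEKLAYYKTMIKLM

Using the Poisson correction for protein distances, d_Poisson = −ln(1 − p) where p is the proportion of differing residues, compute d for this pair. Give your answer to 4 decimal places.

Differing sites — 1:L/M; 8:R/L; 20:T/K.
p = 3/22 = 0.136364.
d = −ln(1 − 0.136364) = −ln(0.863636) = 0.1466.

0.1466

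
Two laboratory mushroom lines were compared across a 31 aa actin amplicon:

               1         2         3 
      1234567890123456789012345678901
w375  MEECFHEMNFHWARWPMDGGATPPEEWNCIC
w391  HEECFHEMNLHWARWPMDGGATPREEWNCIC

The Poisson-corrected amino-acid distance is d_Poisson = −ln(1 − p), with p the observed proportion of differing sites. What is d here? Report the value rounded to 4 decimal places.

0.1018

Differing sites — 1:M/H; 10:F/L; 24:P/R.
p = 3/31 = 0.096774.
d = −ln(1 − 0.096774) = −ln(0.903226) = 0.1018.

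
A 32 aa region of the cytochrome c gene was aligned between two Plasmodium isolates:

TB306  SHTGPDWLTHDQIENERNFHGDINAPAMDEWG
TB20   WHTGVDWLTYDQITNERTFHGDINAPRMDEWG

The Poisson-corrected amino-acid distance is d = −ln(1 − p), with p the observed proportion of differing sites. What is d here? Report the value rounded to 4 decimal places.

0.2076

Mismatches occur at site 1 (S→W), site 5 (P→V), site 10 (H→Y), site 14 (E→T), site 18 (N→T), site 27 (A→R).
p = 6/32 = 0.187500.
d = −ln(1 − 0.187500) = −ln(0.812500) = 0.2076.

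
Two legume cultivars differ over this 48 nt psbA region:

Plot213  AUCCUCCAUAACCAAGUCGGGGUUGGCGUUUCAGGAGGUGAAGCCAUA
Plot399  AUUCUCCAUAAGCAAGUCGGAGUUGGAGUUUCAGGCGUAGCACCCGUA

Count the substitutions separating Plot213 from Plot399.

10

Mismatches occur at site 3 (C→U), site 12 (C→G), site 21 (G→A), site 27 (C→A), site 36 (A→C), site 38 (G→U), site 39 (U→A), site 41 (A→C), site 43 (G→C), site 46 (A→G).
That gives 10 mismatches out of 48 aligned sites, so the Hamming distance is 10.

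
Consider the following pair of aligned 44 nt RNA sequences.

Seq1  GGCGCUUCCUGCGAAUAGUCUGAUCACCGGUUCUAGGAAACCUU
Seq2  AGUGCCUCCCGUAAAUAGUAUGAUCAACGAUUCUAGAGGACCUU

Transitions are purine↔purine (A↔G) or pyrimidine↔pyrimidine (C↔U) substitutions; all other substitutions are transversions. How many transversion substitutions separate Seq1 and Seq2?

2

Differing sites — 1:G/A (Ti); 3:C/U (Ti); 6:U/C (Ti); 10:U/C (Ti); 12:C/U (Ti); 13:G/A (Ti); 20:C/A (Tv); 27:C/A (Tv); 30:G/A (Ti); 37:G/A (Ti); 38:A/G (Ti); 39:A/G (Ti).
Of the 12 differences, 10 transitions and 2 transversions, so the answer is 2.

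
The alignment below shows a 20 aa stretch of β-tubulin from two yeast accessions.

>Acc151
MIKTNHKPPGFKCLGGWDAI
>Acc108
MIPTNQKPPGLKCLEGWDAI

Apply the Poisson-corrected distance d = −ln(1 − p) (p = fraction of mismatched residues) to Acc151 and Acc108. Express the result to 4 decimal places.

0.2231

Differing sites — 3:K/P; 6:H/Q; 11:F/L; 15:G/E.
p = 4/20 = 0.200000.
d = −ln(1 − 0.200000) = −ln(0.800000) = 0.2231.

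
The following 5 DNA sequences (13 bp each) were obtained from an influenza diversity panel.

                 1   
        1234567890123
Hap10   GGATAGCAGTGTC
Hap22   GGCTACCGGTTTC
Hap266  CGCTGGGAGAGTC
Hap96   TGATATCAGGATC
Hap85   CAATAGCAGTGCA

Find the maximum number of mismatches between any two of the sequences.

8

Pairwise Hamming distances:
  Hap10 vs Hap22: 4
  Hap10 vs Hap266: 5
  Hap10 vs Hap96: 4
  Hap10 vs Hap85: 4
  Hap22 vs Hap266: 7
  Hap22 vs Hap96: 6
  Hap22 vs Hap85: 8
  Hap266 vs Hap96: 7
  Hap266 vs Hap85: 7
  Hap96 vs Hap85: 7
The largest is 8, between Hap22 and Hap85.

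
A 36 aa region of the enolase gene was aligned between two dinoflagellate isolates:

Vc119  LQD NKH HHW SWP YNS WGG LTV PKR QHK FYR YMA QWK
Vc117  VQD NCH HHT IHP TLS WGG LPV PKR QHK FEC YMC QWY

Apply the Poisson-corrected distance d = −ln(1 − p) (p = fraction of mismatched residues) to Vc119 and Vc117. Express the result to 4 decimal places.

Differing sites — 1:L/V; 5:K/C; 9:W/T; 10:S/I; 11:W/H; 13:Y/T; 14:N/L; 20:T/P; 29:Y/E; 30:R/C; 33:A/C; 36:K/Y.
p = 12/36 = 0.333333.
d = −ln(1 − 0.333333) = −ln(0.666667) = 0.4055.

0.4055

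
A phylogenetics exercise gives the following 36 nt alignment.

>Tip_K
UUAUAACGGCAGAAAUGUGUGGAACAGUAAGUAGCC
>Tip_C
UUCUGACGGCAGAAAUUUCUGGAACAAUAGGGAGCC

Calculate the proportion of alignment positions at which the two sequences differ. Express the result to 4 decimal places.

0.1944

The sequences differ at positions 3 (A/C), 5 (A/G), 17 (G/U), 19 (G/C), 27 (G/A), 30 (A/G), 32 (U/G).
There are 7 differences over 36 sites, so p = 7/36 = 0.1944.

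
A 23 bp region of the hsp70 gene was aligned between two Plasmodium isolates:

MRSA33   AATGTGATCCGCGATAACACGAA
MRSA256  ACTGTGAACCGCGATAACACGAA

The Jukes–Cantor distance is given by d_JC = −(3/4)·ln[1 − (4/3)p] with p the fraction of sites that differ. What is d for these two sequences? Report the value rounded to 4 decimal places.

0.0924

The sequences differ at positions 2 (A/C), 8 (T/A).
p = 2/23 = 0.086957.
d = −0.75 · ln(1 − (4/3)·0.086957) = −0.75 · ln(0.884057) = −0.75 · (-0.123234) = 0.0924.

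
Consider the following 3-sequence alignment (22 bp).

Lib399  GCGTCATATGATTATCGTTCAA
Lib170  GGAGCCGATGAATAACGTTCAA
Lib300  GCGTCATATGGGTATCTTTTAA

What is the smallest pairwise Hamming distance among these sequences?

4

Pairwise Hamming distances:
  Lib399 vs Lib170: 7
  Lib399 vs Lib300: 4
  Lib170 vs Lib300: 10
The smallest is 4, between Lib399 and Lib300.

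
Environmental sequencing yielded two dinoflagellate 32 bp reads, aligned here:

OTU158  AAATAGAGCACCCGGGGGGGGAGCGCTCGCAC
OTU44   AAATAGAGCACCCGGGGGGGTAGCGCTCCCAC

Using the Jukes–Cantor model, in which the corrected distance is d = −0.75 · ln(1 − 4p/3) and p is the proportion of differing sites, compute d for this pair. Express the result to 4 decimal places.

0.0653

Mismatches occur at site 21 (G/T), site 29 (G/C).
p = 2/32 = 0.062500.
d = −0.75 · ln(1 − (4/3)·0.062500) = −0.75 · ln(0.916667) = −0.75 · (-0.087011) = 0.0653.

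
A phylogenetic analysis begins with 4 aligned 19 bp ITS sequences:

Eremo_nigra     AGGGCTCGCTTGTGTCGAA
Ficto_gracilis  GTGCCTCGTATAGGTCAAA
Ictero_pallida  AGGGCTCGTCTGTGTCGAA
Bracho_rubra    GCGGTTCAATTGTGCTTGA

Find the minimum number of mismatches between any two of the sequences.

Pairwise Hamming distances:
  Eremo_nigra vs Ficto_gracilis: 8
  Eremo_nigra vs Ictero_pallida: 2
  Eremo_nigra vs Bracho_rubra: 9
  Ficto_gracilis vs Ictero_pallida: 7
  Ficto_gracilis vs Bracho_rubra: 12
  Ictero_pallida vs Bracho_rubra: 10
The smallest is 2, between Eremo_nigra and Ictero_pallida.

2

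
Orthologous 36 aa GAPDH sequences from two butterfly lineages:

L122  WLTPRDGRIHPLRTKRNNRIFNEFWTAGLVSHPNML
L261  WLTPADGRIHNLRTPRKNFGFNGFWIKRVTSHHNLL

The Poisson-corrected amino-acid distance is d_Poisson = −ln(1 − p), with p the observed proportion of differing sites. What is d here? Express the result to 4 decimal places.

Mismatches occur at site 5 (R/A), site 11 (P/N), site 15 (K/P), site 17 (N/K), site 19 (R/F), site 20 (I/G), site 23 (E/G), site 26 (T/I), site 27 (A/K), site 28 (G/R), site 29 (L/V), site 30 (V/T), site 33 (P/H), site 35 (M/L).
p = 14/36 = 0.388889.
d = −ln(1 − 0.388889) = −ln(0.611111) = 0.4925.

0.4925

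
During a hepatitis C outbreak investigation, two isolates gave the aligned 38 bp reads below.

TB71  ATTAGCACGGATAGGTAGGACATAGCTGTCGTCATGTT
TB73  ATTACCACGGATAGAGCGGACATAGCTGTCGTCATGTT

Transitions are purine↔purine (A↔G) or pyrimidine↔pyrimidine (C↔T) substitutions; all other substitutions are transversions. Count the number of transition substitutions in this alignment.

Differing sites — 5:G/C (Tv); 15:G/A (Ti); 16:T/G (Tv); 17:A/C (Tv).
Of the 4 differences, 1 transition and 3 transversions, so the answer is 1.

1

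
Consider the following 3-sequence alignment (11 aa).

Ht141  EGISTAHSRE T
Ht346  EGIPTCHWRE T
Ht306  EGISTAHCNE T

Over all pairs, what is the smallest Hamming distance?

Pairwise Hamming distances:
  Ht141 vs Ht346: 3
  Ht141 vs Ht306: 2
  Ht346 vs Ht306: 4
The smallest is 2, between Ht141 and Ht306.

2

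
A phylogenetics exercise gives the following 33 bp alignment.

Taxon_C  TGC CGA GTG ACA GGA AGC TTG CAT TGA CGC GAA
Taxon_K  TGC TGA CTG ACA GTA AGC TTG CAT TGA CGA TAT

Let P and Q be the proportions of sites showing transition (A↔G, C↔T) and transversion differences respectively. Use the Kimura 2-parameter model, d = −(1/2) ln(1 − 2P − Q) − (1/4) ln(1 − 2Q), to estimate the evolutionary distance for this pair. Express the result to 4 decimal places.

The sequences differ at positions 4 (C/T, transition), 7 (G/C, transversion), 14 (G/T, transversion), 30 (C/A, transversion), 31 (G/T, transversion), 33 (A/T, transversion).
Of the 6 differences, 1 transition and 5 transversions over 33 sites: P = 1/33 = 0.030303, Q = 5/33 = 0.151515.
d = −0.5·ln(0.787879) − 0.25·ln(0.696970) = −0.5·(-0.238411) − 0.25·(-0.361013) = 0.2095.

0.2095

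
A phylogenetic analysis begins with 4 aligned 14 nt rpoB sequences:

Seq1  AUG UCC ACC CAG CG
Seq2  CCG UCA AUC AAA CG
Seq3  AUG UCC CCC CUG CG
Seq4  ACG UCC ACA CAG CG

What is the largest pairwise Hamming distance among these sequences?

8

Pairwise Hamming distances:
  Seq1 vs Seq2: 6
  Seq1 vs Seq3: 2
  Seq1 vs Seq4: 2
  Seq2 vs Seq3: 8
  Seq2 vs Seq4: 6
  Seq3 vs Seq4: 4
The largest is 8, between Seq2 and Seq3.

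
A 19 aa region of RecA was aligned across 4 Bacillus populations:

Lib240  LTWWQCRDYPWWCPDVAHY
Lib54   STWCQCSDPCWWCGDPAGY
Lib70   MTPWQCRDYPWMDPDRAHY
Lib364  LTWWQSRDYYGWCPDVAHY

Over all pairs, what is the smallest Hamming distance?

Pairwise Hamming distances:
  Lib240 vs Lib54: 8
  Lib240 vs Lib70: 5
  Lib240 vs Lib364: 3
  Lib54 vs Lib70: 11
  Lib54 vs Lib364: 10
  Lib70 vs Lib364: 8
The smallest is 3, between Lib240 and Lib364.

3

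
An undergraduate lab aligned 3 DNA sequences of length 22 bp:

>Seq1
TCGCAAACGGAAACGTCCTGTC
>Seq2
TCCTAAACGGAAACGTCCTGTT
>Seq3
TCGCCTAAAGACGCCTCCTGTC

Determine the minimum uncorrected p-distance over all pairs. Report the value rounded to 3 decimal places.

0.136

Pairwise Hamming distances:
  Seq1 vs Seq2: 3
  Seq1 vs Seq3: 7
  Seq2 vs Seq3: 10
The smallest is 3 mismatches, between Seq1 and Seq2; p = 3/22 = 0.136.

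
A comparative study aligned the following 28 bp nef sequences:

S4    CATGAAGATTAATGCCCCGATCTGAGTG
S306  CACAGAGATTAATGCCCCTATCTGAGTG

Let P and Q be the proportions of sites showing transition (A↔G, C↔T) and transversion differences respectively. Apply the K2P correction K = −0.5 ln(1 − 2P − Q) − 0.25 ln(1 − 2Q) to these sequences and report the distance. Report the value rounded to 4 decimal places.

Mismatches occur at site 3 (T/C, transition), site 4 (G/A, transition), site 5 (A/G, transition), site 19 (G/T, transversion).
Of the 4 differences, 3 transitions and 1 transversion over 28 sites: P = 3/28 = 0.107143, Q = 1/28 = 0.035714.
d = −0.5·ln(0.750000) − 0.25·ln(0.928572) = −0.5·(-0.287682) − 0.25·(-0.074107) = 0.1624.

0.1624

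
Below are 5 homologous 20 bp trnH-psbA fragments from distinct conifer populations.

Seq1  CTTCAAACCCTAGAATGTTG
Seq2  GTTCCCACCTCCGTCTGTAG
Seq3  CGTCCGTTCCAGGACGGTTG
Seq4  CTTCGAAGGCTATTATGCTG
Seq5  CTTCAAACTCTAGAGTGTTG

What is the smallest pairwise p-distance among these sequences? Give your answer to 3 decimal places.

0.100

Pairwise Hamming distances:
  Seq1 vs Seq2: 9
  Seq1 vs Seq3: 9
  Seq1 vs Seq4: 6
  Seq1 vs Seq5: 2
  Seq2 vs Seq3: 11
  Seq2 vs Seq4: 12
  Seq2 vs Seq5: 10
  Seq3 vs Seq4: 13
  Seq3 vs Seq5: 10
  Seq4 vs Seq5: 7
The smallest is 2 mismatches, between Seq1 and Seq5; p = 2/20 = 0.100.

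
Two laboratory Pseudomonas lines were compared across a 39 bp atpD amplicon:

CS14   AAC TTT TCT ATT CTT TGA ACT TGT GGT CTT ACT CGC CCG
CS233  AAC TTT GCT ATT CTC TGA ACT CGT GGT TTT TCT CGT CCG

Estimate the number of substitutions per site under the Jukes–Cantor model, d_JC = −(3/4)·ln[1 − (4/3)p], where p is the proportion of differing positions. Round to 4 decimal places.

Differing sites — 7:T/G; 15:T/C; 22:T/C; 28:C/T; 31:A/T; 36:C/T.
p = 6/39 = 0.153846.
d = −0.75 · ln(1 − (4/3)·0.153846) = −0.75 · ln(0.794872) = −0.75 · (-0.229574) = 0.1722.

0.1722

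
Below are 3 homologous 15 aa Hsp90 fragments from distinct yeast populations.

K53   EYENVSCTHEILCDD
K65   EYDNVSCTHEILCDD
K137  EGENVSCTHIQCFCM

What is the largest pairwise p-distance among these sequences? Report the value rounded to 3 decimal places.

Pairwise Hamming distances:
  K53 vs K65: 1
  K53 vs K137: 7
  K65 vs K137: 8
The largest is 8 mismatches, between K65 and K137; p = 8/15 = 0.533.

0.533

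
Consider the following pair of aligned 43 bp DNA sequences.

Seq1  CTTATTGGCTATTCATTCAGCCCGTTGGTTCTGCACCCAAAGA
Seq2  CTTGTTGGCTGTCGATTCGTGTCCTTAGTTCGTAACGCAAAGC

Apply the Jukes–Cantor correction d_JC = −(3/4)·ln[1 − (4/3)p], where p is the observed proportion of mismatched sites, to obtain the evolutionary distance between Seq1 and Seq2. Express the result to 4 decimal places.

0.4693

The sequences differ at positions 4 (A/G), 11 (A/G), 13 (T/C), 14 (C/G), 19 (A/G), 20 (G/T), 21 (C/G), 22 (C/T), 24 (G/C), 27 (G/A), 32 (T/G), 33 (G/T), 34 (C/A), 37 (C/G), 43 (A/C).
p = 15/43 = 0.348837.
d = −0.75 · ln(1 − (4/3)·0.348837) = −0.75 · ln(0.534884) = −0.75 · (-0.625705) = 0.4693.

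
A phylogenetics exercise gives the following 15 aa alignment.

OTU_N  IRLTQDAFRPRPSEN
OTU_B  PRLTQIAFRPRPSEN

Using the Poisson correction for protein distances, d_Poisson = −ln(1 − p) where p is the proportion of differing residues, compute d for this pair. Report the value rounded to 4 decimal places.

0.1431

Mismatches occur at site 1 (I→P), site 6 (D→I).
p = 2/15 = 0.133333.
d = −ln(1 − 0.133333) = −ln(0.866667) = 0.1431.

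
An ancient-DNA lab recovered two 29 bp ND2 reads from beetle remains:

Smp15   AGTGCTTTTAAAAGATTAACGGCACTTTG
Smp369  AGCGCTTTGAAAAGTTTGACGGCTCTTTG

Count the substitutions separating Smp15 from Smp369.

Mismatches occur at site 3 (T/C), site 9 (T/G), site 15 (A/T), site 18 (A/G), site 24 (A/T).
That gives 5 mismatches out of 29 aligned sites, so the Hamming distance is 5.

5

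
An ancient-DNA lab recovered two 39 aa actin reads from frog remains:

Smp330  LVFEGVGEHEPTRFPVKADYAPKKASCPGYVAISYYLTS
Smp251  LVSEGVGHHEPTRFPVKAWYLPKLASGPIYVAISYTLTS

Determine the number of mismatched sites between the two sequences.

The sequences differ at positions 3 (F/S), 8 (E/H), 19 (D/W), 21 (A/L), 24 (K/L), 27 (C/G), 29 (G/I), 36 (Y/T).
That gives 8 mismatches out of 39 aligned sites, so the Hamming distance is 8.

8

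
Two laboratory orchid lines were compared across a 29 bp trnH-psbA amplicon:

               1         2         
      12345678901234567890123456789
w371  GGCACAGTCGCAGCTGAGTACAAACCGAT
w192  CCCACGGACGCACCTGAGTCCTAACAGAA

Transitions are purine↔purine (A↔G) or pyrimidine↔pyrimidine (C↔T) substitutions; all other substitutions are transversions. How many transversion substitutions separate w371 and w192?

8

Differing sites — 1:G/C (Tv); 2:G/C (Tv); 6:A/G (Ti); 8:T/A (Tv); 13:G/C (Tv); 20:A/C (Tv); 22:A/T (Tv); 26:C/A (Tv); 29:T/A (Tv).
Of the 9 differences, 1 transition and 8 transversions, so the answer is 8.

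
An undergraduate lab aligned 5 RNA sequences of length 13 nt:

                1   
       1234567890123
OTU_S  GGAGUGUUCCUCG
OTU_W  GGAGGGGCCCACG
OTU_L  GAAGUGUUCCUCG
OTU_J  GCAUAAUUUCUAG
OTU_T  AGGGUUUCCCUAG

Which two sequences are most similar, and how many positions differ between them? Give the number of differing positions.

1

Pairwise Hamming distances:
  OTU_S vs OTU_W: 4
  OTU_S vs OTU_L: 1
  OTU_S vs OTU_J: 6
  OTU_S vs OTU_T: 5
  OTU_W vs OTU_L: 5
  OTU_W vs OTU_J: 9
  OTU_W vs OTU_T: 7
  OTU_L vs OTU_J: 6
  OTU_L vs OTU_T: 6
  OTU_J vs OTU_T: 8
The smallest is 1, between OTU_S and OTU_L.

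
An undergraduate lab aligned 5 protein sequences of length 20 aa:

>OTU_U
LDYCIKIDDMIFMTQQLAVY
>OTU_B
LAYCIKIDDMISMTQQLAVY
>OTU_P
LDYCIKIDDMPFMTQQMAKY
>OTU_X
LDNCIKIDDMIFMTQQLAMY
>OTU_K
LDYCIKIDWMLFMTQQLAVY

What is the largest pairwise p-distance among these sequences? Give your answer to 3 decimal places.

Pairwise Hamming distances:
  OTU_U vs OTU_B: 2
  OTU_U vs OTU_P: 3
  OTU_U vs OTU_X: 2
  OTU_U vs OTU_K: 2
  OTU_B vs OTU_P: 5
  OTU_B vs OTU_X: 4
  OTU_B vs OTU_K: 4
  OTU_P vs OTU_X: 4
  OTU_P vs OTU_K: 4
  OTU_X vs OTU_K: 4
The largest is 5 mismatches, between OTU_B and OTU_P; p = 5/20 = 0.250.

0.250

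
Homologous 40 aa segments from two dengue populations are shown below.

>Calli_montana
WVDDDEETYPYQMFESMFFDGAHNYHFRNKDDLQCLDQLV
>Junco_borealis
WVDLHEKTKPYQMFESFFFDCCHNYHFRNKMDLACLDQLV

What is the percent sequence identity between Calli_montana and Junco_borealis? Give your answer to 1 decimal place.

77.5%

The sequences differ at positions 4 (D/L), 5 (D/H), 7 (E/K), 9 (Y/K), 17 (M/F), 21 (G/C), 22 (A/C), 31 (D/M), 34 (Q/A).
31 of the 40 sites match, so the percent identity is 31/40 × 100 = 77.5%.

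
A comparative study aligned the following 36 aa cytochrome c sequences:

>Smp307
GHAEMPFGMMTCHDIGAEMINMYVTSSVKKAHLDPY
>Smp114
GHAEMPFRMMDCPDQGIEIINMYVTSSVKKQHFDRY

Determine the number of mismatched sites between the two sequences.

9

Mismatches occur at site 8 (G→R), site 11 (T→D), site 13 (H→P), site 15 (I→Q), site 17 (A→I), site 19 (M→I), site 31 (A→Q), site 33 (L→F), site 35 (P→R).
That gives 9 mismatches out of 36 aligned sites, so the Hamming distance is 9.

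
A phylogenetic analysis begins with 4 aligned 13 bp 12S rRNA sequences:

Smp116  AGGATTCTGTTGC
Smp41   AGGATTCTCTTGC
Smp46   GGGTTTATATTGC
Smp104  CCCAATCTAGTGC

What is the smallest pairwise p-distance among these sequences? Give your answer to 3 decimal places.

0.077

Pairwise Hamming distances:
  Smp116 vs Smp41: 1
  Smp116 vs Smp46: 4
  Smp116 vs Smp104: 6
  Smp41 vs Smp46: 4
  Smp41 vs Smp104: 6
  Smp46 vs Smp104: 7
The smallest is 1 mismatch, between Smp116 and Smp41; p = 1/13 = 0.077.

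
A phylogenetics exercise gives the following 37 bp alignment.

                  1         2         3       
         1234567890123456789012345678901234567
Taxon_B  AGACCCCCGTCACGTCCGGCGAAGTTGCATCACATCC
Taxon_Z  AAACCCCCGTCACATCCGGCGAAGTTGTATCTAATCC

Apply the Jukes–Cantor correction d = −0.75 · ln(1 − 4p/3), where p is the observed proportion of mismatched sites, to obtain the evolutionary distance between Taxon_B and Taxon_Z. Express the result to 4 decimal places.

Mismatches occur at site 2 (G↔A), site 14 (G↔A), site 28 (C↔T), site 32 (A↔T), site 33 (C↔A).
p = 5/37 = 0.135135.
d = −0.75 · ln(1 − (4/3)·0.135135) = −0.75 · ln(0.819820) = −0.75 · (-0.198670) = 0.1490.

0.1490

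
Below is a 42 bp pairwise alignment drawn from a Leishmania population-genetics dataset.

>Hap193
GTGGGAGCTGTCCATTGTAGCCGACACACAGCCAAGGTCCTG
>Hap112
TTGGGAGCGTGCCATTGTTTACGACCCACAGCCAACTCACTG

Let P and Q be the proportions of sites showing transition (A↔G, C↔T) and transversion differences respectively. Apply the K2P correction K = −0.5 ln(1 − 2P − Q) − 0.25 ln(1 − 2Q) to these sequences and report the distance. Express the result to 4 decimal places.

0.3707

Mismatches occur at site 1 (G/T, transversion), site 9 (T/G, transversion), site 10 (G/T, transversion), site 11 (T/G, transversion), site 19 (A/T, transversion), site 20 (G/T, transversion), site 21 (C/A, transversion), site 26 (A/C, transversion), site 36 (G/C, transversion), site 37 (G/T, transversion), site 38 (T/C, transition), site 39 (C/A, transversion).
Of the 12 differences, 1 transition and 11 transversions over 42 sites: P = 1/42 = 0.023810, Q = 11/42 = 0.261905.
d = −0.5·ln(0.690475) − 0.25·ln(0.476190) = −0.5·(-0.370376) − 0.25·(-0.741938) = 0.3707.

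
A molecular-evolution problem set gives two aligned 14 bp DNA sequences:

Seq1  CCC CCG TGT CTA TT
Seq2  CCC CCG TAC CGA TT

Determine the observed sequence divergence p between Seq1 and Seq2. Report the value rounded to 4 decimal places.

0.2143

Mismatches occur at site 8 (G↔A), site 9 (T↔C), site 11 (T↔G).
There are 3 differences over 14 sites, so p = 3/14 = 0.2143.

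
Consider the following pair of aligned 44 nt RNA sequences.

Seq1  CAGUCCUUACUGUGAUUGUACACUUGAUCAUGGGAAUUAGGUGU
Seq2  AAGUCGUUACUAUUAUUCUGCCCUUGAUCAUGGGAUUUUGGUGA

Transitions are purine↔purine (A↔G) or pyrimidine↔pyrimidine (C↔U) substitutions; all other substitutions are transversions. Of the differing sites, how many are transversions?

Differing sites — 1:C/A (Tv); 6:C/G (Tv); 12:G/A (Ti); 14:G/U (Tv); 18:G/C (Tv); 20:A/G (Ti); 22:A/C (Tv); 36:A/U (Tv); 39:A/U (Tv); 44:U/A (Tv).
Of the 10 differences, 2 transitions and 8 transversions, so the answer is 8.

8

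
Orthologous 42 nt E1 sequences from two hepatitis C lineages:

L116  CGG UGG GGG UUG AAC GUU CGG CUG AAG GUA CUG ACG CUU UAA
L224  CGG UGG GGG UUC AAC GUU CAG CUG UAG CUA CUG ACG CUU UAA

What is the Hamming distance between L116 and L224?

4

Differing sites — 12:G/C; 20:G/A; 25:A/U; 28:G/C.
That gives 4 mismatches out of 42 aligned sites, so the Hamming distance is 4.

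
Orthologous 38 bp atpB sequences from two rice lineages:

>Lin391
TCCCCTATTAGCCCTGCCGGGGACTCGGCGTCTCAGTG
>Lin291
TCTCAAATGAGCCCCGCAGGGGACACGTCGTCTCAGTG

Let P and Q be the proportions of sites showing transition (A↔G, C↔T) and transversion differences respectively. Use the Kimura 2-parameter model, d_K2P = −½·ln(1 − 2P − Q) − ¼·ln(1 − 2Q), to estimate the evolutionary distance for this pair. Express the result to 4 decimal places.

Differing sites — 3:C/T (Ti); 5:C/A (Tv); 6:T/A (Tv); 9:T/G (Tv); 15:T/C (Ti); 18:C/A (Tv); 25:T/A (Tv); 28:G/T (Tv).
Of the 8 differences, 2 transitions and 6 transversions over 38 sites: P = 2/38 = 0.052632, Q = 6/38 = 0.157895.
d = −0.5·ln(0.736841) − 0.25·ln(0.684210) = −0.5·(-0.305383) − 0.25·(-0.379490) = 0.2476.

0.2476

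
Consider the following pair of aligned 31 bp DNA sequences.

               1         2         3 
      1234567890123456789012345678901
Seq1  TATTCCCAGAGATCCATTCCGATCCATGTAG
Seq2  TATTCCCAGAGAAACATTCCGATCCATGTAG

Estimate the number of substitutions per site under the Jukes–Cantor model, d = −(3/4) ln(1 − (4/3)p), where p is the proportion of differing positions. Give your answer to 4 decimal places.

Differing sites — 13:T/A; 14:C/A.
p = 2/31 = 0.064516.
d = −0.75 · ln(1 − (4/3)·0.064516) = −0.75 · ln(0.913979) = −0.75 · (-0.089948) = 0.0675.

0.0675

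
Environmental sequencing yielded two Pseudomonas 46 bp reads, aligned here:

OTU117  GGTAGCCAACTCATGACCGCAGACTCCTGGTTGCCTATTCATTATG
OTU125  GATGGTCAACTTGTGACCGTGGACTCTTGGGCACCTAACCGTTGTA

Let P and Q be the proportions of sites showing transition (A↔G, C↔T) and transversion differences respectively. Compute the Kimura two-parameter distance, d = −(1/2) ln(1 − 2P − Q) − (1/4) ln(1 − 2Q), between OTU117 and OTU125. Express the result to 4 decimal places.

Differing sites — 2:G/A (Ti); 4:A/G (Ti); 6:C/T (Ti); 12:C/T (Ti); 13:A/G (Ti); 20:C/T (Ti); 21:A/G (Ti); 27:C/T (Ti); 31:T/G (Tv); 32:T/C (Ti); 33:G/A (Ti); 38:T/A (Tv); 39:T/C (Ti); 41:A/G (Ti); 44:A/G (Ti); 46:G/A (Ti).
Of the 16 differences, 14 transitions and 2 transversions over 46 sites: P = 14/46 = 0.304348, Q = 2/46 = 0.043478.
d = −0.5·ln(0.347826) − 0.25·ln(0.913044) = −0.5·(-1.056053) − 0.25·(-0.090971) = 0.5508.

0.5508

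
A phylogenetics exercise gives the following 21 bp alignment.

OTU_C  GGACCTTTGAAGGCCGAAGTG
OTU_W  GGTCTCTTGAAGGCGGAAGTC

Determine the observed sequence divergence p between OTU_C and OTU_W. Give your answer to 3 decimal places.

0.238

Mismatches occur at site 3 (A↔T), site 5 (C↔T), site 6 (T↔C), site 15 (C↔G), site 21 (G↔C).
There are 5 differences over 21 sites, so p = 5/21 = 0.238.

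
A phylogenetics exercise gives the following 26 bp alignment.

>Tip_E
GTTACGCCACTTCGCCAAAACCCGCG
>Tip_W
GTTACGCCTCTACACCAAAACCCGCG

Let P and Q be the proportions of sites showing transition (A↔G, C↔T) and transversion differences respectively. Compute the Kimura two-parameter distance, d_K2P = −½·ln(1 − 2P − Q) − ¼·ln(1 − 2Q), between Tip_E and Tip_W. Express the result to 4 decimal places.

Differing sites — 9:A/T (Tv); 12:T/A (Tv); 14:G/A (Ti).
Of the 3 differences, 1 transition and 2 transversions over 26 sites: P = 1/26 = 0.038462, Q = 2/26 = 0.076923.
d = −0.5·ln(0.846153) − 0.25·ln(0.846154) = −0.5·(-0.167055) − 0.25·(-0.167054) = 0.1253.

0.1253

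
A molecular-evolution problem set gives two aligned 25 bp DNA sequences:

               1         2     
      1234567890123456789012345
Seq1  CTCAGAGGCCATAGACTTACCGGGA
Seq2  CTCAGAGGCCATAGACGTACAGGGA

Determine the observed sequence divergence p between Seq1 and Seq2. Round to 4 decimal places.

0.0800

Differing sites — 17:T/G; 21:C/A.
There are 2 differences over 25 sites, so p = 2/25 = 0.0800.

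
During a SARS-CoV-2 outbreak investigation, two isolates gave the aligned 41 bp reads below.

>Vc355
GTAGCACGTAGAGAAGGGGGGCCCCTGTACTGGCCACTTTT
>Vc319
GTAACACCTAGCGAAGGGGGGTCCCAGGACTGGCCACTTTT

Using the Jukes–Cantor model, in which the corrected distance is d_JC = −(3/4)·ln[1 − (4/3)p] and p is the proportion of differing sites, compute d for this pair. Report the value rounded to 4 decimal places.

0.1628

Differing sites — 4:G/A; 8:G/C; 12:A/C; 22:C/T; 26:T/A; 28:T/G.
p = 6/41 = 0.146341.
d = −0.75 · ln(1 − (4/3)·0.146341) = −0.75 · ln(0.804879) = −0.75 · (-0.217063) = 0.1628.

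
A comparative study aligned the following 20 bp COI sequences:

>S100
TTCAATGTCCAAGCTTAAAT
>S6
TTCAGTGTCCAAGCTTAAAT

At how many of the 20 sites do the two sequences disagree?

A single mismatch occurs at site 5 (A→G).
That gives 1 mismatch out of 20 aligned sites, so the Hamming distance is 1.

1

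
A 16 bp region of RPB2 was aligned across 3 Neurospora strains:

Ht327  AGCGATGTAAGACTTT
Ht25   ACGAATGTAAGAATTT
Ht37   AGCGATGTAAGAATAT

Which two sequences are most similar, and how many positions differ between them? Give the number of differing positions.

Pairwise Hamming distances:
  Ht327 vs Ht25: 4
  Ht327 vs Ht37: 2
  Ht25 vs Ht37: 4
The smallest is 2, between Ht327 and Ht37.

2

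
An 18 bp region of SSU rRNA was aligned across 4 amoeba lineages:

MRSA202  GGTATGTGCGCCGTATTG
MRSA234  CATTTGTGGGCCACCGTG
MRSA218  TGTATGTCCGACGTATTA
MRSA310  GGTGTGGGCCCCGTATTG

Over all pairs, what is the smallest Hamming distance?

3

Pairwise Hamming distances:
  MRSA202 vs MRSA234: 8
  MRSA202 vs MRSA218: 4
  MRSA202 vs MRSA310: 3
  MRSA234 vs MRSA218: 11
  MRSA234 vs MRSA310: 10
  MRSA218 vs MRSA310: 7
The smallest is 3, between MRSA202 and MRSA310.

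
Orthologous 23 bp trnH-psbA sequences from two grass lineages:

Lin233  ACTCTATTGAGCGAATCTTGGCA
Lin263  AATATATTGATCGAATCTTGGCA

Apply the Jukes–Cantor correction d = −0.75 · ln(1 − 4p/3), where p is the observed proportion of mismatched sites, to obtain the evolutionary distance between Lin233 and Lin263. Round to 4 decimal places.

Differing sites — 2:C/A; 4:C/A; 11:G/T.
p = 3/23 = 0.130435.
d = −0.75 · ln(1 − (4/3)·0.130435) = −0.75 · ln(0.826087) = −0.75 · (-0.191055) = 0.1433.

0.1433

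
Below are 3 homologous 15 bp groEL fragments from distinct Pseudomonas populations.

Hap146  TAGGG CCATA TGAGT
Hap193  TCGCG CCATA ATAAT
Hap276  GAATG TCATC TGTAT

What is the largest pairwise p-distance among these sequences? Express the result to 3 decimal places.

Pairwise Hamming distances:
  Hap146 vs Hap193: 5
  Hap146 vs Hap276: 7
  Hap193 vs Hap276: 9
The largest is 9 mismatches, between Hap193 and Hap276; p = 9/15 = 0.600.

0.600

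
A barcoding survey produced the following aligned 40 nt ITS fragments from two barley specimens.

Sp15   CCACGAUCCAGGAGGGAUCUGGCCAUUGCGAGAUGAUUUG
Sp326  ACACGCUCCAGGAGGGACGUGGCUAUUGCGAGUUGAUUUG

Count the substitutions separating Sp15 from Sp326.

6

Mismatches occur at site 1 (C/A), site 6 (A/C), site 18 (U/C), site 19 (C/G), site 24 (C/U), site 33 (A/U).
That gives 6 mismatches out of 40 aligned sites, so the Hamming distance is 6.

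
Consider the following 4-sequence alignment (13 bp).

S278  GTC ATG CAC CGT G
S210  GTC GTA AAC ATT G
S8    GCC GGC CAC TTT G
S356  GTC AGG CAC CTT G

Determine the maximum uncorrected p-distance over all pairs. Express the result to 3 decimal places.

0.462

Pairwise Hamming distances:
  S278 vs S210: 5
  S278 vs S8: 6
  S278 vs S356: 2
  S210 vs S8: 5
  S210 vs S356: 5
  S8 vs S356: 4
The largest is 6 mismatches, between S278 and S8; p = 6/13 = 0.462.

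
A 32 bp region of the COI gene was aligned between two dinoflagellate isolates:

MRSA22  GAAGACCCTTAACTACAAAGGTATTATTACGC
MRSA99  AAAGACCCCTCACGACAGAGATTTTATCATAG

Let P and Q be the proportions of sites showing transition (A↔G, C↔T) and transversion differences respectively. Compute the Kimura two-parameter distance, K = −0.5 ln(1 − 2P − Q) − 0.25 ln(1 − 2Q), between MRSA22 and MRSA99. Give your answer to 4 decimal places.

The sequences differ at positions 1 (G/A, transition), 9 (T/C, transition), 11 (A/C, transversion), 14 (T/G, transversion), 18 (A/G, transition), 21 (G/A, transition), 23 (A/T, transversion), 28 (T/C, transition), 30 (C/T, transition), 31 (G/A, transition), 32 (C/G, transversion).
Of the 11 differences, 7 transitions and 4 transversions over 32 sites: P = 7/32 = 0.218750, Q = 4/32 = 0.125000.
d = −0.5·ln(0.437500) − 0.25·ln(0.750000) = −0.5·(-0.826679) − 0.25·(-0.287682) = 0.4853.

0.4853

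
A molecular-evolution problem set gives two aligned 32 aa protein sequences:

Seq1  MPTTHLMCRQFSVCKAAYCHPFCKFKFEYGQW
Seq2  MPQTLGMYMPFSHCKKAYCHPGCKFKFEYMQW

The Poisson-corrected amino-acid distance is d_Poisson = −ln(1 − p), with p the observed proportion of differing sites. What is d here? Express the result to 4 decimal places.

Differing sites — 3:T/Q; 5:H/L; 6:L/G; 8:C/Y; 9:R/M; 10:Q/P; 13:V/H; 16:A/K; 22:F/G; 30:G/M.
p = 10/32 = 0.312500.
d = −ln(1 − 0.312500) = −ln(0.687500) = 0.3747.

0.3747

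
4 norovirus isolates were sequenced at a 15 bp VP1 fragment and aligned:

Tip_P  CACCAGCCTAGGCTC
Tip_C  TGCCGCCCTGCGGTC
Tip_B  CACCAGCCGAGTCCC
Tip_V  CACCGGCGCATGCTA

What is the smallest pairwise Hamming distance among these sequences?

Pairwise Hamming distances:
  Tip_P vs Tip_C: 7
  Tip_P vs Tip_B: 3
  Tip_P vs Tip_V: 5
  Tip_C vs Tip_B: 10
  Tip_C vs Tip_V: 9
  Tip_B vs Tip_V: 7
The smallest is 3, between Tip_P and Tip_B.

3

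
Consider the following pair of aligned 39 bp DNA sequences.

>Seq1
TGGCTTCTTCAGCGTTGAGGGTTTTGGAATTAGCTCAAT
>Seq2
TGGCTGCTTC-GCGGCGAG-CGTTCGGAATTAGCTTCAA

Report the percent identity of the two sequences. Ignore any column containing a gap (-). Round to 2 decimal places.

Excluding the 2 gap columns leaves 37 comparable sites.
Mismatches occur at site 6 (T↔G), site 15 (T↔G), site 16 (T↔C), site 21 (G↔C), site 22 (T↔G), site 25 (T↔C), site 36 (C↔T), site 37 (A↔C), site 39 (T↔A).
28 of the 37 comparable sites match, so the percent identity is 28/37 × 100 = 75.68%.

75.68%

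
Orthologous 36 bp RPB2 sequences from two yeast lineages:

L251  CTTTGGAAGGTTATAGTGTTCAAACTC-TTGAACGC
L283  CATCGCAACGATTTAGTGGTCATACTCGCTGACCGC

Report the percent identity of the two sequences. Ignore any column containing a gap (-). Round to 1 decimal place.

Excluding the 1 gap column leaves 35 comparable sites.
Differing sites — 2:T/A; 4:T/C; 6:G/C; 9:G/C; 11:T/A; 13:A/T; 19:T/G; 23:A/T; 29:T/C; 33:A/C.
25 of the 35 comparable sites match, so the percent identity is 25/35 × 100 = 71.4%.

71.4%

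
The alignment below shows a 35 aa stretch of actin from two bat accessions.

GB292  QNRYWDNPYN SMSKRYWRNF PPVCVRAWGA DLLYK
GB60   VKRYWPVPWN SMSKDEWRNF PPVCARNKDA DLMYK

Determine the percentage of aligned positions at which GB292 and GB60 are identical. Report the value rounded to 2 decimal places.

65.71%

Mismatches occur at site 1 (Q/V), site 2 (N/K), site 6 (D/P), site 7 (N/V), site 9 (Y/W), site 15 (R/D), site 16 (Y/E), site 25 (V/A), site 27 (A/N), site 28 (W/K), site 29 (G/D), site 33 (L/M).
23 of the 35 sites match, so the percent identity is 23/35 × 100 = 65.71%.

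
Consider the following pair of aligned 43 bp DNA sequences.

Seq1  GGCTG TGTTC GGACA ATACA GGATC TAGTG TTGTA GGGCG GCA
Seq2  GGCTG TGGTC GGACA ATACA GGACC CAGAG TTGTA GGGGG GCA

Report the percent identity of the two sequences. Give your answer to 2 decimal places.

88.37%

Differing sites — 8:T/G; 24:T/C; 26:T/C; 29:T/A; 39:C/G.
38 of the 43 sites match, so the percent identity is 38/43 × 100 = 88.37%.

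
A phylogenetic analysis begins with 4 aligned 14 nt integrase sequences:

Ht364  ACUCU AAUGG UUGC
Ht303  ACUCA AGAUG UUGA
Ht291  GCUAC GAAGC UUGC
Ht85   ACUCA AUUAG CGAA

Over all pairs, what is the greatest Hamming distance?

12

Pairwise Hamming distances:
  Ht364 vs Ht303: 5
  Ht364 vs Ht291: 6
  Ht364 vs Ht85: 7
  Ht303 vs Ht291: 8
  Ht303 vs Ht85: 6
  Ht291 vs Ht85: 12
The largest is 12, between Ht291 and Ht85.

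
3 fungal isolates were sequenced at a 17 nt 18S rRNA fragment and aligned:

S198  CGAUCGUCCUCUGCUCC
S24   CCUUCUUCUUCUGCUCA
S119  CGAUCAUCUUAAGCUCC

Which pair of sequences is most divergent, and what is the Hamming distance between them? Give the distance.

6

Pairwise Hamming distances:
  S198 vs S24: 5
  S198 vs S119: 4
  S24 vs S119: 6
The largest is 6, between S24 and S119.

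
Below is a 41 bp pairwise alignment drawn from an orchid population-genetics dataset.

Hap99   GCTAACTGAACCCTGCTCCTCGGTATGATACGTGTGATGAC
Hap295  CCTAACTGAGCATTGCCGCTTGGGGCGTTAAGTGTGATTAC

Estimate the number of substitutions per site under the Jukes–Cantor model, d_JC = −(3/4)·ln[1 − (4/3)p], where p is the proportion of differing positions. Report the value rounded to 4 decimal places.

Differing sites — 1:G/C; 10:A/G; 12:C/A; 13:C/T; 17:T/C; 18:C/G; 21:C/T; 24:T/G; 25:A/G; 26:T/C; 28:A/T; 31:C/A; 39:G/T.
p = 13/41 = 0.317073.
d = −0.75 · ln(1 − (4/3)·0.317073) = −0.75 · ln(0.577236) = −0.75 · (-0.549504) = 0.4121.

0.4121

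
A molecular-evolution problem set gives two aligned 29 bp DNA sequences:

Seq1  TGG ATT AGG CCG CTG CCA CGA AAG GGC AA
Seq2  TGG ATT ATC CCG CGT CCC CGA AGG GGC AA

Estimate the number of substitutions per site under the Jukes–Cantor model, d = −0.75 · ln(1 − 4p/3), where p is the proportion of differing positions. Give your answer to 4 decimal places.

0.2421

The sequences differ at positions 8 (G/T), 9 (G/C), 14 (T/G), 15 (G/T), 18 (A/C), 23 (A/G).
p = 6/29 = 0.206897.
d = −0.75 · ln(1 − (4/3)·0.206897) = −0.75 · ln(0.724137) = −0.75 · (-0.322775) = 0.2421.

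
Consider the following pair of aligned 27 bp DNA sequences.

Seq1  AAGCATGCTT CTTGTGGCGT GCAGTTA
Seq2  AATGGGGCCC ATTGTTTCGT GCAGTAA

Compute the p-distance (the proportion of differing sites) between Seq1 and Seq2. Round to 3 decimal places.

0.370

Mismatches occur at site 3 (G/T), site 4 (C/G), site 5 (A/G), site 6 (T/G), site 9 (T/C), site 10 (T/C), site 11 (C/A), site 16 (G/T), site 17 (G/T), site 26 (T/A).
There are 10 differences over 27 sites, so p = 10/27 = 0.370.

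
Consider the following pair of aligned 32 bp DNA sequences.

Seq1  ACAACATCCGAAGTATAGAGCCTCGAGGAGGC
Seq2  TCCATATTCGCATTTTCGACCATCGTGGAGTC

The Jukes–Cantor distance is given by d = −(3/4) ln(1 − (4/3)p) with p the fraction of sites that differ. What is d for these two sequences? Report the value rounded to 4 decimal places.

Mismatches occur at site 1 (A→T), site 3 (A→C), site 5 (C→T), site 8 (C→T), site 11 (A→C), site 13 (G→T), site 15 (A→T), site 17 (A→C), site 20 (G→C), site 22 (C→A), site 26 (A→T), site 31 (G→T).
p = 12/32 = 0.375000.
d = −0.75 · ln(1 − (4/3)·0.375000) = −0.75 · ln(0.500000) = −0.75 · (-0.693147) = 0.5199.

0.5199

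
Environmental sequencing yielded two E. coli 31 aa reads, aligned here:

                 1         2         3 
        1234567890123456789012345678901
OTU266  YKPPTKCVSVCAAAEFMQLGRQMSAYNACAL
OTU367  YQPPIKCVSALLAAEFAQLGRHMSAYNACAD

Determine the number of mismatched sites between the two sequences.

Differing sites — 2:K/Q; 5:T/I; 10:V/A; 11:C/L; 12:A/L; 17:M/A; 22:Q/H; 31:L/D.
That gives 8 mismatches out of 31 aligned sites, so the Hamming distance is 8.

8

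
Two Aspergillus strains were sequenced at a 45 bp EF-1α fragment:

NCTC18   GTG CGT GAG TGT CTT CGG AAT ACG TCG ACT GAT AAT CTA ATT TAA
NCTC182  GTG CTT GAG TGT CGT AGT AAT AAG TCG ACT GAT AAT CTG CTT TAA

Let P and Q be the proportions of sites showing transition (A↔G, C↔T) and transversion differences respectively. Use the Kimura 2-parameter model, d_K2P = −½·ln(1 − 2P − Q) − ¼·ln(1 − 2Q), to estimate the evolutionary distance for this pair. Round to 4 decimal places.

The sequences differ at positions 5 (G/T, transversion), 14 (T/G, transversion), 16 (C/A, transversion), 18 (G/T, transversion), 23 (C/A, transversion), 39 (A/G, transition), 40 (A/C, transversion).
Of the 7 differences, 1 transition and 6 transversions over 45 sites: P = 1/45 = 0.022222, Q = 6/45 = 0.133333.
d = −0.5·ln(0.822223) − 0.25·ln(0.733334) = −0.5·(-0.195744) − 0.25·(-0.310154) = 0.1754.

0.1754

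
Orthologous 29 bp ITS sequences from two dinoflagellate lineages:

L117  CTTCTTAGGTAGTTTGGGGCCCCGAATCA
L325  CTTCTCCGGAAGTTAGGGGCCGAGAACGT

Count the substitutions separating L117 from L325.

The sequences differ at positions 6 (T/C), 7 (A/C), 10 (T/A), 15 (T/A), 22 (C/G), 23 (C/A), 27 (T/C), 28 (C/G), 29 (A/T).
That gives 9 mismatches out of 29 aligned sites, so the Hamming distance is 9.

9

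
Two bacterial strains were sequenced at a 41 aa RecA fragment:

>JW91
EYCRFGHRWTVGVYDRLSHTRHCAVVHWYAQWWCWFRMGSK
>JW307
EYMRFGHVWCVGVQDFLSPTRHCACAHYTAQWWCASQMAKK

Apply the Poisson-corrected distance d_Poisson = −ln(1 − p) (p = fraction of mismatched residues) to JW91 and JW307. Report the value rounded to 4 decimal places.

0.4555

Mismatches occur at site 3 (C/M), site 8 (R/V), site 10 (T/C), site 14 (Y/Q), site 16 (R/F), site 19 (H/P), site 25 (V/C), site 26 (V/A), site 28 (W/Y), site 29 (Y/T), site 35 (W/A), site 36 (F/S), site 37 (R/Q), site 39 (G/A), site 40 (S/K).
p = 15/41 = 0.365854.
d = −ln(1 − 0.365854) = −ln(0.634146) = 0.4555.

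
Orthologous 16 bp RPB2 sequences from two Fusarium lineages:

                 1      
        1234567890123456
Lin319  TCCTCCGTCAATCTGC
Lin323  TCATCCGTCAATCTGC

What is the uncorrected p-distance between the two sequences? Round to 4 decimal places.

0.0625

A single mismatch occurs at site 3 (C/A).
There are 1 differences over 16 sites, so p = 1/16 = 0.0625.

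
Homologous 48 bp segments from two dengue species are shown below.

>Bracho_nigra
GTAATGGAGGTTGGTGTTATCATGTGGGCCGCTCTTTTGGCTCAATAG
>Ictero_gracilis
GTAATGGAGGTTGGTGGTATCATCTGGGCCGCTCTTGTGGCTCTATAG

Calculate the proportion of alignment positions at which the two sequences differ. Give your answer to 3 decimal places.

0.083

Differing sites — 17:T/G; 24:G/C; 37:T/G; 44:A/T.
There are 4 differences over 48 sites, so p = 4/48 = 0.083.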